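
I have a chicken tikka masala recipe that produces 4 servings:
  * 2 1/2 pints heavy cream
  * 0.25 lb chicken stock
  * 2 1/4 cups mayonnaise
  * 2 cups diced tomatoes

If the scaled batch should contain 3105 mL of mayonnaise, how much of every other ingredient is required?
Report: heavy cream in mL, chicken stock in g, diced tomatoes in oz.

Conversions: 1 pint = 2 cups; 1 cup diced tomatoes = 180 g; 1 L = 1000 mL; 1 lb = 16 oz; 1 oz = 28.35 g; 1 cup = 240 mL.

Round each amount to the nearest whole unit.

The original recipe has 540 mL of mayonnaise, so the scaling factor is 3105 ÷ 540 = 23/4 = 5.75.
heavy cream: 2.5 pint × 23/4 × 2 cup/pint × 240 mL/cup = 6900 mL
chicken stock: 0.25 lb × 23/4 × 16 oz/lb × 28.35 g/oz ≈ 652 g
diced tomatoes: 2 cup × 23/4 × 180 g/cup ÷ 28.35 g/oz ≈ 73 oz

heavy cream: 6900 mL; chicken stock: 652 g; diced tomatoes: 73 oz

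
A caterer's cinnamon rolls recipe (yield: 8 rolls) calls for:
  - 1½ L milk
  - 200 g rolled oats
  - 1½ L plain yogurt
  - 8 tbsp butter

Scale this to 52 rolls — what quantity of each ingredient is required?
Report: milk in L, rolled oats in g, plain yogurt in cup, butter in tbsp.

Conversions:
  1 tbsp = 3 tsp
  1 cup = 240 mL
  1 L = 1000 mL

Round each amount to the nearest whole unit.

milk: 10 L; rolled oats: 1300 g; plain yogurt: 41 cup; butter: 52 tbsp

Scaling factor: 52/8 = 13/2 = 6.5.
milk: 1.5 L × 13/2 ≈ 10 L
rolled oats: 200 g × 13/2 = 1300 g
plain yogurt: 1.5 L × 13/2 × 1000 mL/L ÷ 240 mL/cup ≈ 41 cup
butter: 8 tbsp × 13/2 = 52 tbsp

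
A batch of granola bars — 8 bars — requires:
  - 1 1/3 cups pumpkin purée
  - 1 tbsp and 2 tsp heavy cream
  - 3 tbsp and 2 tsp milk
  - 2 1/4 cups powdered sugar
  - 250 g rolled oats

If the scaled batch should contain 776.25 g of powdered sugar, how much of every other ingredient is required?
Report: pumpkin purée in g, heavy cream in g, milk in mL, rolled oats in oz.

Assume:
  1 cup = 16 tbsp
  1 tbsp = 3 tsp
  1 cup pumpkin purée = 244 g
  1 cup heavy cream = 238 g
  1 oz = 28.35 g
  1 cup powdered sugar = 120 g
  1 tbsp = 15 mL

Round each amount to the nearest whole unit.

pumpkin purée: 935 g; heavy cream: 71 g; milk: 158 mL; rolled oats: 25 oz

The original recipe has 270 g of powdered sugar, so the scaling factor is 776.25 ÷ 270 = 23/8 = 2.875.
pumpkin purée: 4/3 cup × 23/8 × 244 g/cup ≈ 935 g
heavy cream: (1 tbsp + 2 tsp = 5/3 tbsp) × 23/8 ÷ 16 tbsp/cup × 238 g/cup ≈ 71 g
milk: (3 tbsp + 2 tsp = 11/3 tbsp) × 23/8 × 15 mL/tbsp ≈ 158 mL
rolled oats: 250 g × 23/8 ÷ 28.35 g/oz ≈ 25 oz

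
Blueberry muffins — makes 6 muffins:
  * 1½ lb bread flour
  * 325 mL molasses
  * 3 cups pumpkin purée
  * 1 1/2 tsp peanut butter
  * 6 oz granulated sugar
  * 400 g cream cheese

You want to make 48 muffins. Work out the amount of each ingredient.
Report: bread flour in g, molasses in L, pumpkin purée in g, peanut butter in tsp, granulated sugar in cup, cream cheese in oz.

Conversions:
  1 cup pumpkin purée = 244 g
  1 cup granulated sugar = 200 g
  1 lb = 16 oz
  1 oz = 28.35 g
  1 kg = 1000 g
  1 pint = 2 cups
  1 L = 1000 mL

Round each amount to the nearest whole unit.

bread flour: 5443 g; molasses: 3 L; pumpkin purée: 5856 g; peanut butter: 12 tsp; granulated sugar: 7 cup; cream cheese: 113 oz

Scaling factor: 48/6 = 8.
bread flour: 1.5 lb × 8 × 16 oz/lb × 28.35 g/oz ≈ 5443 g
molasses: 325 mL × 8 ÷ 1000 mL/L ≈ 3 L
pumpkin purée: 3 cup × 8 × 244 g/cup = 5856 g
peanut butter: 1.5 tsp × 8 = 12 tsp
granulated sugar: 6 oz × 8 × 28.35 g/oz ÷ 200 g/cup ≈ 7 cup
cream cheese: 400 g × 8 ÷ 28.35 g/oz ≈ 113 oz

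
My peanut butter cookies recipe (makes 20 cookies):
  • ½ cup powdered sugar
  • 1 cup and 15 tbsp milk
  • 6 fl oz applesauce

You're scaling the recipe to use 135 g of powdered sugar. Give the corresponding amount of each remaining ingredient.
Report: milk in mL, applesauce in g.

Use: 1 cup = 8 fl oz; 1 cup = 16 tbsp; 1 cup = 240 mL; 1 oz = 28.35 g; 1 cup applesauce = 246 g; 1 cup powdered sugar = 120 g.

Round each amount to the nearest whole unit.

milk: 1046 mL; applesauce: 415 g

The original recipe has 60 g of powdered sugar, so the scaling factor is 135 ÷ 60 = 9/4 = 2.25.
milk: (1 cup + 15 tbsp = 1.9375 cup) × 9/4 × 240 mL/cup ≈ 1046 mL
applesauce: 6 fl oz × 9/4 ÷ 8 fl oz/cup × 246 g/cup ≈ 415 g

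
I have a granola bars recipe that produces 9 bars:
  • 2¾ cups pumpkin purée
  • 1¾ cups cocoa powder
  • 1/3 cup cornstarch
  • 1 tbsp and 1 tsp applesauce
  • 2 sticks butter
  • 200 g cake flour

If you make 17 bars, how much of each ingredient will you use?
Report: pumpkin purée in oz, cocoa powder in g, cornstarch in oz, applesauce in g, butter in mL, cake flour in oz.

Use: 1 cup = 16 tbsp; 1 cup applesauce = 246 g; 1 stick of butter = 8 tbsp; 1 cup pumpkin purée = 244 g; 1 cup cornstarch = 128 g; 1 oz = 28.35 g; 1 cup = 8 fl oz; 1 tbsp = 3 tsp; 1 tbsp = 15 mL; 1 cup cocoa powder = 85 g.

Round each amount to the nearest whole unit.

pumpkin purée: 45 oz; cocoa powder: 281 g; cornstarch: 3 oz; applesauce: 39 g; butter: 453 mL; cake flour: 13 oz

Scaling factor: 17/9.
pumpkin purée: 2.75 cup × 17/9 × 244 g/cup ÷ 28.35 g/oz ≈ 45 oz
cocoa powder: 1.75 cup × 17/9 × 85 g/cup ≈ 281 g
cornstarch: 1/3 cup × 17/9 × 128 g/cup ÷ 28.35 g/oz ≈ 3 oz
applesauce: (1 tbsp + 1 tsp = 4/3 tbsp) × 17/9 ÷ 16 tbsp/cup × 246 g/cup ≈ 39 g
butter: 2 stick × 17/9 × 8 tbsp/stick × 15 mL/tbsp ≈ 453 mL
cake flour: 200 g × 17/9 ÷ 28.35 g/oz ≈ 13 oz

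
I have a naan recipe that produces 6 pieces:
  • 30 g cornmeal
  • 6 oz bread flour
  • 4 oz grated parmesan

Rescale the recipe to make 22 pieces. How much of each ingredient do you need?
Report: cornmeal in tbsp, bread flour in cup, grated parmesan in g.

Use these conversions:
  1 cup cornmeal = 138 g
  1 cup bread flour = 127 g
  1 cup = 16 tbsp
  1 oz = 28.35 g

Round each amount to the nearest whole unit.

cornmeal: 13 tbsp; bread flour: 5 cup; grated parmesan: 416 g

Scaling factor: 22/6 = 11/3.
cornmeal: 30 g × 11/3 ÷ 138 g/cup × 16 tbsp/cup ≈ 13 tbsp
bread flour: 6 oz × 11/3 × 28.35 g/oz ÷ 127 g/cup ≈ 5 cup
grated parmesan: 4 oz × 11/3 × 28.35 g/oz ≈ 416 g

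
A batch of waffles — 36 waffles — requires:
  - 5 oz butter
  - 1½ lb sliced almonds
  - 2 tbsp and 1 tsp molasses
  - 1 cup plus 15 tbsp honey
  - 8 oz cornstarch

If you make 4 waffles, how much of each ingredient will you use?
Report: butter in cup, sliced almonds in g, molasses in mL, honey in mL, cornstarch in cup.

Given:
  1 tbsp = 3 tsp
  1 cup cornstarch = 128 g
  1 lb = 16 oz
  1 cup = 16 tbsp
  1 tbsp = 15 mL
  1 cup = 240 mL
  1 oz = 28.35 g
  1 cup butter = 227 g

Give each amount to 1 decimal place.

butter: 0.1 cup; sliced almonds: 75.6 g; molasses: 3.9 mL; honey: 51.7 mL; cornstarch: 0.2 cup

Scaling factor: 4/36 = 1/9.
butter: 5 oz × 1/9 × 28.35 g/oz ÷ 227 g/cup ≈ 0.1 cup
sliced almonds: 1.5 lb × 1/9 × 16 oz/lb × 28.35 g/oz = 75.6 g
molasses: (2 tbsp + 1 tsp = 7/3 tbsp) × 1/9 × 15 mL/tbsp ≈ 3.9 mL
honey: (1 cup + 15 tbsp = 1.9375 cup) × 1/9 × 240 mL/cup ≈ 51.7 mL
cornstarch: 8 oz × 1/9 × 28.35 g/oz ÷ 128 g/cup ≈ 0.2 cup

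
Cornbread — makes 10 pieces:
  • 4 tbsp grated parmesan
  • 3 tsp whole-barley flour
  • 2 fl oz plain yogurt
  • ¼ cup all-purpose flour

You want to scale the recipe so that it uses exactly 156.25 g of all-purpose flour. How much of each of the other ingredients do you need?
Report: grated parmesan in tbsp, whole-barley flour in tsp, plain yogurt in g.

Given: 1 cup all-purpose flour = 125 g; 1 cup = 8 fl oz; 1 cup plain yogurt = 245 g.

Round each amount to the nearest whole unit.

grated parmesan: 20 tbsp; whole-barley flour: 15 tsp; plain yogurt: 306 g

The original recipe has 31.25 g of all-purpose flour, so the scaling factor is 156.25 ÷ 31.25 = 5.
grated parmesan: 4 tbsp × 5 = 20 tbsp
whole-barley flour: 3 tsp × 5 = 15 tsp
plain yogurt: 2 fl oz × 5 ÷ 8 fl oz/cup × 245 g/cup ≈ 306 g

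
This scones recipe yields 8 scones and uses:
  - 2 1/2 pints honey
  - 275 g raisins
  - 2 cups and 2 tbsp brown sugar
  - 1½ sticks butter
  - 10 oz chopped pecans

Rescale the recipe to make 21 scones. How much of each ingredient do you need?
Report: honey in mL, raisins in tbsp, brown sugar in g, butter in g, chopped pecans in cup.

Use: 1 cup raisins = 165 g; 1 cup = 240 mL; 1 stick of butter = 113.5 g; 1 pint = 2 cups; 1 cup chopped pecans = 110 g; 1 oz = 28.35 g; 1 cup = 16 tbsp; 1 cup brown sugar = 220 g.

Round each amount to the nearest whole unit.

Scaling factor: 21/8 = 2.625.
honey: 2.5 pint × 21/8 × 2 cup/pint × 240 mL/cup = 3150 mL
raisins: 275 g × 21/8 ÷ 165 g/cup × 16 tbsp/cup = 70 tbsp
brown sugar: (2 cup + 2 tbsp = 2.125 cup) × 21/8 × 220 g/cup ≈ 1227 g
butter: 1.5 stick × 21/8 × 113.5 g/stick ≈ 447 g
chopped pecans: 10 oz × 21/8 × 28.35 g/oz ÷ 110 g/cup ≈ 7 cup

honey: 3150 mL; raisins: 70 tbsp; brown sugar: 1227 g; butter: 447 g; chopped pecans: 7 cup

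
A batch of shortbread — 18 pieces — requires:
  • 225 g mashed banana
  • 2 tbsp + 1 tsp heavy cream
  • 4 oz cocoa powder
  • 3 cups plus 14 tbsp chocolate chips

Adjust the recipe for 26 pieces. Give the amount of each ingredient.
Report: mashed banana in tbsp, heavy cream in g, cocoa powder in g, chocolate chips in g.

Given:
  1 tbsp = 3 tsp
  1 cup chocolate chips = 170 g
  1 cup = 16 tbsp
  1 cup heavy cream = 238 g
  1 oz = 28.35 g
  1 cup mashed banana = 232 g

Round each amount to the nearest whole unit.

Scaling factor: 26/18 = 13/9.
mashed banana: 225 g × 13/9 ÷ 232 g/cup × 16 tbsp/cup ≈ 22 tbsp
heavy cream: (2 tbsp + 1 tsp = 7/3 tbsp) × 13/9 ÷ 16 tbsp/cup × 238 g/cup ≈ 50 g
cocoa powder: 4 oz × 13/9 × 28.35 g/oz ≈ 164 g
chocolate chips: (3 cup + 14 tbsp = 3.875 cup) × 13/9 × 170 g/cup ≈ 952 g

mashed banana: 22 tbsp; heavy cream: 50 g; cocoa powder: 164 g; chocolate chips: 952 g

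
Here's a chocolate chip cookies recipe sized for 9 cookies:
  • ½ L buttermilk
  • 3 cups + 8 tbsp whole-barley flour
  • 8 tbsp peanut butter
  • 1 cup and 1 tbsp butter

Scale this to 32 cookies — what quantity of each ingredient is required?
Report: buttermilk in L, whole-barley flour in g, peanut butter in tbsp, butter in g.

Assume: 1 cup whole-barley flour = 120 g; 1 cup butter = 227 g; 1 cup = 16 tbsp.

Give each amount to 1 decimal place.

buttermilk: 1.8 L; whole-barley flour: 1493.3 g; peanut butter: 28.4 tbsp; butter: 857.6 g

Scaling factor: 32/9.
buttermilk: 0.5 L × 32/9 ≈ 1.8 L
whole-barley flour: (3 cup + 8 tbsp = 3.5 cup) × 32/9 × 120 g/cup ≈ 1493.3 g
peanut butter: 8 tbsp × 32/9 ≈ 28.4 tbsp
butter: (1 cup + 1 tbsp = 1.0625 cup) × 32/9 × 227 g/cup ≈ 857.6 g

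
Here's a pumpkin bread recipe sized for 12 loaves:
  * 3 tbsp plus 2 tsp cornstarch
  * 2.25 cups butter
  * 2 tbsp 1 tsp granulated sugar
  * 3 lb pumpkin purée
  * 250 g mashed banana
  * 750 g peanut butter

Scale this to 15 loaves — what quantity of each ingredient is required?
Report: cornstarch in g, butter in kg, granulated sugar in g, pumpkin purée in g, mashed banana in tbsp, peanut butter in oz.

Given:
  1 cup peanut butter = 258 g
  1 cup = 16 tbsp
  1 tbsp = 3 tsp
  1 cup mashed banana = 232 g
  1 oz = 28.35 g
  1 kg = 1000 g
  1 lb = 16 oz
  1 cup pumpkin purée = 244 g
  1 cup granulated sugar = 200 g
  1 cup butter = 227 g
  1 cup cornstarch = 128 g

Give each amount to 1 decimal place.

Scaling factor: 15/12 = 5/4 = 1.25.
cornstarch: (3 tbsp + 2 tsp = 11/3 tbsp) × 5/4 ÷ 16 tbsp/cup × 128 g/cup ≈ 36.7 g
butter: 2.25 cup × 5/4 × 227 g/cup ÷ 1000 g/kg ≈ 0.6 kg
granulated sugar: (2 tbsp + 1 tsp = 7/3 tbsp) × 5/4 ÷ 16 tbsp/cup × 200 g/cup ≈ 36.5 g
pumpkin purée: 3 lb × 5/4 × 16 oz/lb × 28.35 g/oz = 1701.0 g
mashed banana: 250 g × 5/4 ÷ 232 g/cup × 16 tbsp/cup ≈ 21.6 tbsp
peanut butter: 750 g × 5/4 ÷ 28.35 g/oz ≈ 33.1 oz

cornstarch: 36.7 g; butter: 0.6 kg; granulated sugar: 36.5 g; pumpkin purée: 1701.0 g; mashed banana: 21.6 tbsp; peanut butter: 33.1 oz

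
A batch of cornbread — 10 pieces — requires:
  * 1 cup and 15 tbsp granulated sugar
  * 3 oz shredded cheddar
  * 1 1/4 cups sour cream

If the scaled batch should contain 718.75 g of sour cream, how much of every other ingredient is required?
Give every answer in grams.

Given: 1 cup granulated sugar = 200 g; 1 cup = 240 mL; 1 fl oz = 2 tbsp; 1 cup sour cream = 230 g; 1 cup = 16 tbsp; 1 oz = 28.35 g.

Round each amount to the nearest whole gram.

The original recipe has 287.5 g of sour cream, so the scaling factor is 718.75 ÷ 287.5 = 5/2 = 2.5.
granulated sugar: (1 cup + 15 tbsp = 1.9375 cup) × 5/2 × 200 g/cup ≈ 969 g
shredded cheddar: 3 oz × 5/2 × 28.35 g/oz ≈ 213 g

granulated sugar: 969 g; shredded cheddar: 213 g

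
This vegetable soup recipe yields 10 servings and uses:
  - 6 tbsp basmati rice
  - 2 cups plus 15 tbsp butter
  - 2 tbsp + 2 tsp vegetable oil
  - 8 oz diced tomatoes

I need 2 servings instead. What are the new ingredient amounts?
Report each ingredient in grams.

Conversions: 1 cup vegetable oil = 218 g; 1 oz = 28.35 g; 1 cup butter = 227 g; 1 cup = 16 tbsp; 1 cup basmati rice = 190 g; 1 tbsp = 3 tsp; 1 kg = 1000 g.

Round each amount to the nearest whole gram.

Scaling factor: 2/10 = 1/5 = 0.2.
basmati rice: 6 tbsp × 1/5 ÷ 16 tbsp/cup × 190 g/cup ≈ 14 g
butter: (2 cup + 15 tbsp = 2.9375 cup) × 1/5 × 227 g/cup ≈ 133 g
vegetable oil: (2 tbsp + 2 tsp = 8/3 tbsp) × 1/5 ÷ 16 tbsp/cup × 218 g/cup ≈ 7 g
diced tomatoes: 8 oz × 1/5 × 28.35 g/oz ≈ 45 g

basmati rice: 14 g; butter: 133 g; vegetable oil: 7 g; diced tomatoes: 45 g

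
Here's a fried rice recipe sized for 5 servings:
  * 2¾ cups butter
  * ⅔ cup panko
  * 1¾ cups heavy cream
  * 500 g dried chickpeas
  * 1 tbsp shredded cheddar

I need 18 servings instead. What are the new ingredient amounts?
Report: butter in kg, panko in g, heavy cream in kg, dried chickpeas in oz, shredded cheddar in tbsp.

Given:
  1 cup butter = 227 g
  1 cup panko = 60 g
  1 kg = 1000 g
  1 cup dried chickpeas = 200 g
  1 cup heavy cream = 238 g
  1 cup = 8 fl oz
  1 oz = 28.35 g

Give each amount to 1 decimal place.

butter: 2.2 kg; panko: 144.0 g; heavy cream: 1.5 kg; dried chickpeas: 63.5 oz; shredded cheddar: 3.6 tbsp

Scaling factor: 18/5 = 3.6.
butter: 2.75 cup × 18/5 × 227 g/cup ÷ 1000 g/kg ≈ 2.2 kg
panko: 2/3 cup × 18/5 × 60 g/cup = 144.0 g
heavy cream: 1.75 cup × 18/5 × 238 g/cup ÷ 1000 g/kg ≈ 1.5 kg
dried chickpeas: 500 g × 18/5 ÷ 28.35 g/oz ≈ 63.5 oz
shredded cheddar: 1 tbsp × 18/5 = 3.6 tbsp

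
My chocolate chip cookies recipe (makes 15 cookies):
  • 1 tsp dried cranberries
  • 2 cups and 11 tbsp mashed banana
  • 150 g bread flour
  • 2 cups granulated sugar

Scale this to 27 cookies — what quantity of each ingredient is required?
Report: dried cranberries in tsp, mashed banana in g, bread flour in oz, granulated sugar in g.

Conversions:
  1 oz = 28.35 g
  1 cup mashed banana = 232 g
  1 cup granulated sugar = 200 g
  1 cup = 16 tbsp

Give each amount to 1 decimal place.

dried cranberries: 1.8 tsp; mashed banana: 1122.3 g; bread flour: 9.5 oz; granulated sugar: 720.0 g

Scaling factor: 27/15 = 9/5 = 1.8.
dried cranberries: 1 tsp × 9/5 = 1.8 tsp
mashed banana: (2 cup + 11 tbsp = 2.6875 cup) × 9/5 × 232 g/cup = 1122.3 g
bread flour: 150 g × 9/5 ÷ 28.35 g/oz ≈ 9.5 oz
granulated sugar: 2 cup × 9/5 × 200 g/cup = 720.0 g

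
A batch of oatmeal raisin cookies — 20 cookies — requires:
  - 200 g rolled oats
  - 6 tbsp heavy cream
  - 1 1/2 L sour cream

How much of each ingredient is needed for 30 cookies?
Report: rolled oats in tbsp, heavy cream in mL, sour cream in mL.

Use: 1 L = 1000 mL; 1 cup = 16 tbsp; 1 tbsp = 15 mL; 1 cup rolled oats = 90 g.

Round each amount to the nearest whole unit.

rolled oats: 53 tbsp; heavy cream: 135 mL; sour cream: 2250 mL

Scaling factor: 30/20 = 3/2 = 1.5.
rolled oats: 200 g × 3/2 ÷ 90 g/cup × 16 tbsp/cup ≈ 53 tbsp
heavy cream: 6 tbsp × 3/2 × 15 mL/tbsp = 135 mL
sour cream: 1.5 L × 3/2 × 1000 mL/L = 2250 mL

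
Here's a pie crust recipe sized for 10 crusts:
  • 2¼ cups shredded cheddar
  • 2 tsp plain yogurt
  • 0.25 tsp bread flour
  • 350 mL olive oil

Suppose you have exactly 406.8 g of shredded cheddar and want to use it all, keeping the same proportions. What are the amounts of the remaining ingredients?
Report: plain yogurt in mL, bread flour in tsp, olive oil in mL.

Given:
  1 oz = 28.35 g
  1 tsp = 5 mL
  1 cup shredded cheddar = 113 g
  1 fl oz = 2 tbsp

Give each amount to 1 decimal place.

The original recipe has 254.25 g of shredded cheddar, so the scaling factor is 406.8 ÷ 254.25 = 8/5 = 1.6.
plain yogurt: 2 tsp × 8/5 × 5 mL/tsp = 16.0 mL
bread flour: 0.25 tsp × 8/5 = 0.4 tsp
olive oil: 350 mL × 8/5 = 560.0 mL

plain yogurt: 16.0 mL; bread flour: 0.4 tsp; olive oil: 560.0 mL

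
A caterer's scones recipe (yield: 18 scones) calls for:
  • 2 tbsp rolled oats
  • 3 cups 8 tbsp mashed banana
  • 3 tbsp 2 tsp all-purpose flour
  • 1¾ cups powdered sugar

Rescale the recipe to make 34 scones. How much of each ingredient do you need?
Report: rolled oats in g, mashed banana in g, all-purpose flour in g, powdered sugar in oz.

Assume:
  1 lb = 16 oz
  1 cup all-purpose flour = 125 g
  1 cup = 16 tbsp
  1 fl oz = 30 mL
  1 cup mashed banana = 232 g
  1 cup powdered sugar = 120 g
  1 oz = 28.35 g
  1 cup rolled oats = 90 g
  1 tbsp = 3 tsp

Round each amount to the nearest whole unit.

rolled oats: 21 g; mashed banana: 1534 g; all-purpose flour: 54 g; powdered sugar: 14 oz

Scaling factor: 34/18 = 17/9.
rolled oats: 2 tbsp × 17/9 ÷ 16 tbsp/cup × 90 g/cup ≈ 21 g
mashed banana: (3 cup + 8 tbsp = 3.5 cup) × 17/9 × 232 g/cup ≈ 1534 g
all-purpose flour: (3 tbsp + 2 tsp = 11/3 tbsp) × 17/9 ÷ 16 tbsp/cup × 125 g/cup ≈ 54 g
powdered sugar: 1.75 cup × 17/9 × 120 g/cup ÷ 28.35 g/oz ≈ 14 oz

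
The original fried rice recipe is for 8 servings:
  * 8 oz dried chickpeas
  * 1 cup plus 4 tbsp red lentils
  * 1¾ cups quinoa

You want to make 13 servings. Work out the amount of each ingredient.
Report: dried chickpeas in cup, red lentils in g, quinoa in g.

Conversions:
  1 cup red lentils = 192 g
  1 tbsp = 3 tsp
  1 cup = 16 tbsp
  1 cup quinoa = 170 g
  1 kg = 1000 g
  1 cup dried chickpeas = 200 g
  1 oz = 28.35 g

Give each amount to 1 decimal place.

dried chickpeas: 1.8 cup; red lentils: 390.0 g; quinoa: 483.4 g

Scaling factor: 13/8 = 1.625.
dried chickpeas: 8 oz × 13/8 × 28.35 g/oz ÷ 200 g/cup ≈ 1.8 cup
red lentils: (1 cup + 4 tbsp = 1.25 cup) × 13/8 × 192 g/cup = 390.0 g
quinoa: 1.75 cup × 13/8 × 170 g/cup ≈ 483.4 g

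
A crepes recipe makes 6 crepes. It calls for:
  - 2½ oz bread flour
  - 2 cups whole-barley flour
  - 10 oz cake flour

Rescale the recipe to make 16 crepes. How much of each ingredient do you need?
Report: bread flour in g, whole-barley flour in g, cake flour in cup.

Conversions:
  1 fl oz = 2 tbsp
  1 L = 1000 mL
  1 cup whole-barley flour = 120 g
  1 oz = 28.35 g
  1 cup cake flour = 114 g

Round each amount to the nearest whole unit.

bread flour: 189 g; whole-barley flour: 640 g; cake flour: 7 cup

Scaling factor: 16/6 = 8/3.
bread flour: 2.5 oz × 8/3 × 28.35 g/oz = 189 g
whole-barley flour: 2 cup × 8/3 × 120 g/cup = 640 g
cake flour: 10 oz × 8/3 × 28.35 g/oz ÷ 114 g/cup ≈ 7 cup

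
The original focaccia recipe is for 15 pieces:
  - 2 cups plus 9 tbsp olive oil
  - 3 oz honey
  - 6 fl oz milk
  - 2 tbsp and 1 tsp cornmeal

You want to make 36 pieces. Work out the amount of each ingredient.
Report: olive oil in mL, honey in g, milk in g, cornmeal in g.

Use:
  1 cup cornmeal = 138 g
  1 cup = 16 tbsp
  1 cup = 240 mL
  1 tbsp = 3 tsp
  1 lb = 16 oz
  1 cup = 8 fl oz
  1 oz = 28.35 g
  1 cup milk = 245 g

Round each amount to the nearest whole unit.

olive oil: 1476 mL; honey: 204 g; milk: 441 g; cornmeal: 48 g

Scaling factor: 36/15 = 12/5 = 2.4.
olive oil: (2 cup + 9 tbsp = 2.5625 cup) × 12/5 × 240 mL/cup = 1476 mL
honey: 3 oz × 12/5 × 28.35 g/oz ≈ 204 g
milk: 6 fl oz × 12/5 ÷ 8 fl oz/cup × 245 g/cup = 441 g
cornmeal: (2 tbsp + 1 tsp = 7/3 tbsp) × 12/5 ÷ 16 tbsp/cup × 138 g/cup ≈ 48 g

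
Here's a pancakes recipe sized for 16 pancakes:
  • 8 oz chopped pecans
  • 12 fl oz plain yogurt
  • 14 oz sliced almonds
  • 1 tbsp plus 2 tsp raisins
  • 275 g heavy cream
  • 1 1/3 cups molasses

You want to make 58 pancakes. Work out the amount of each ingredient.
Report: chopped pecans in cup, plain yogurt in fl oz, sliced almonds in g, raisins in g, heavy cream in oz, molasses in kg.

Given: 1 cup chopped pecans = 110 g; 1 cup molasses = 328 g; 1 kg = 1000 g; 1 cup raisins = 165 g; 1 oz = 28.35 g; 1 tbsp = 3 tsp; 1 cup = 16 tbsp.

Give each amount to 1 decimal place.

Scaling factor: 58/16 = 29/8 = 3.625.
chopped pecans: 8 oz × 29/8 × 28.35 g/oz ÷ 110 g/cup ≈ 7.5 cup
plain yogurt: 12 fl oz × 29/8 = 43.5 fl oz
sliced almonds: 14 oz × 29/8 × 28.35 g/oz ≈ 1438.8 g
raisins: (1 tbsp + 2 tsp = 5/3 tbsp) × 29/8 ÷ 16 tbsp/cup × 165 g/cup ≈ 62.3 g
heavy cream: 275 g × 29/8 ÷ 28.35 g/oz ≈ 35.2 oz
molasses: 4/3 cup × 29/8 × 328 g/cup ÷ 1000 g/kg ≈ 1.6 kg

chopped pecans: 7.5 cup; plain yogurt: 43.5 fl oz; sliced almonds: 1438.8 g; raisins: 62.3 g; heavy cream: 35.2 oz; molasses: 1.6 kg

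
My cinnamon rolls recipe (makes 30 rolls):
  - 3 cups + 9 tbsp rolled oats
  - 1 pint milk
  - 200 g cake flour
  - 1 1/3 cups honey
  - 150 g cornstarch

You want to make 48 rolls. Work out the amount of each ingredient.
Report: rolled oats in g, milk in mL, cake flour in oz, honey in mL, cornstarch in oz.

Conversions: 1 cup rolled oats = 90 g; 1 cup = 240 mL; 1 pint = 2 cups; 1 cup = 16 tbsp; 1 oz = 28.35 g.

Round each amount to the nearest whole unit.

Scaling factor: 48/30 = 8/5 = 1.6.
rolled oats: (3 cup + 9 tbsp = 3.5625 cup) × 8/5 × 90 g/cup = 513 g
milk: 1 pint × 8/5 × 2 cup/pint × 240 mL/cup = 768 mL
cake flour: 200 g × 8/5 ÷ 28.35 g/oz ≈ 11 oz
honey: 4/3 cup × 8/5 × 240 mL/cup = 512 mL
cornstarch: 150 g × 8/5 ÷ 28.35 g/oz ≈ 8 oz

rolled oats: 513 g; milk: 768 mL; cake flour: 11 oz; honey: 512 mL; cornstarch: 8 oz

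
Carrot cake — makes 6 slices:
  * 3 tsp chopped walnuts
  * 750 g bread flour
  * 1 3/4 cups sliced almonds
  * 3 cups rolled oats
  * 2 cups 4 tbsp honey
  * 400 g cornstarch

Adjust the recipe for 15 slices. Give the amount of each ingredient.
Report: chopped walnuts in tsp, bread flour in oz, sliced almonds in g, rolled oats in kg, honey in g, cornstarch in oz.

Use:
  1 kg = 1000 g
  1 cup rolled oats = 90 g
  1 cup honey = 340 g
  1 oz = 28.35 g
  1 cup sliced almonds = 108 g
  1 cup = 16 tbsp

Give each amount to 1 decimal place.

chopped walnuts: 7.5 tsp; bread flour: 66.1 oz; sliced almonds: 472.5 g; rolled oats: 0.7 kg; honey: 1912.5 g; cornstarch: 35.3 oz

Scaling factor: 15/6 = 5/2 = 2.5.
chopped walnuts: 3 tsp × 5/2 = 7.5 tsp
bread flour: 750 g × 5/2 ÷ 28.35 g/oz ≈ 66.1 oz
sliced almonds: 1.75 cup × 5/2 × 108 g/cup = 472.5 g
rolled oats: 3 cup × 5/2 × 90 g/cup ÷ 1000 g/kg ≈ 0.7 kg
honey: (2 cup + 4 tbsp = 2.25 cup) × 5/2 × 340 g/cup = 1912.5 g
cornstarch: 400 g × 5/2 ÷ 28.35 g/oz ≈ 35.3 oz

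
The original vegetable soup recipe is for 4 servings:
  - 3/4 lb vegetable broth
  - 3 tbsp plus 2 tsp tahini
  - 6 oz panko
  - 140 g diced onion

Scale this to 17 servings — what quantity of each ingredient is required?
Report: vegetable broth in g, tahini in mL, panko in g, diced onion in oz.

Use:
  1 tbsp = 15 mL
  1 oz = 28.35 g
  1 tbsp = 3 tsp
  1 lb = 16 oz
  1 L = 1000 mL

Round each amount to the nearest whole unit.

Scaling factor: 17/4 = 4.25.
vegetable broth: 0.75 lb × 17/4 × 16 oz/lb × 28.35 g/oz ≈ 1446 g
tahini: (3 tbsp + 2 tsp = 11/3 tbsp) × 17/4 × 15 mL/tbsp ≈ 234 mL
panko: 6 oz × 17/4 × 28.35 g/oz ≈ 723 g
diced onion: 140 g × 17/4 ÷ 28.35 g/oz ≈ 21 oz

vegetable broth: 1446 g; tahini: 234 mL; panko: 723 g; diced onion: 21 oz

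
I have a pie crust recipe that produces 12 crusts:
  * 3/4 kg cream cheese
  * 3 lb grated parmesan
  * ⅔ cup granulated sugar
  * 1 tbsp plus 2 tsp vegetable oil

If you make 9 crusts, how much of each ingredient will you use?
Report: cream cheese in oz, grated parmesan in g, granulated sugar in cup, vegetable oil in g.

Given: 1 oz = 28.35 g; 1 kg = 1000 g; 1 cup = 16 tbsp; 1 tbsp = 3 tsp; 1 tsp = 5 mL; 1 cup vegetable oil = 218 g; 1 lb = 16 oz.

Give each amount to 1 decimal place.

cream cheese: 19.8 oz; grated parmesan: 1020.6 g; granulated sugar: 0.5 cup; vegetable oil: 17.0 g

Scaling factor: 9/12 = 3/4 = 0.75.
cream cheese: 0.75 kg × 3/4 × 1000 g/kg ÷ 28.35 g/oz ≈ 19.8 oz
grated parmesan: 3 lb × 3/4 × 16 oz/lb × 28.35 g/oz = 1020.6 g
granulated sugar: 2/3 cup × 3/4 = 0.5 cup
vegetable oil: (1 tbsp + 2 tsp = 5/3 tbsp) × 3/4 ÷ 16 tbsp/cup × 218 g/cup ≈ 17.0 g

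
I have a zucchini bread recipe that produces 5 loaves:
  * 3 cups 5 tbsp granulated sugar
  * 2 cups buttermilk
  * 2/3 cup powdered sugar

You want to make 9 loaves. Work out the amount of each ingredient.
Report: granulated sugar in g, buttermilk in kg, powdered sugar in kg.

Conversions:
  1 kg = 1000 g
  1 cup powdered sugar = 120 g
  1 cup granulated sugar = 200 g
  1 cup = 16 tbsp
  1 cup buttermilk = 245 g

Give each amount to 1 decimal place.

granulated sugar: 1192.5 g; buttermilk: 0.9 kg; powdered sugar: 0.1 kg

Scaling factor: 9/5 = 1.8.
granulated sugar: (3 cup + 5 tbsp = 3.3125 cup) × 9/5 × 200 g/cup = 1192.5 g
buttermilk: 2 cup × 9/5 × 245 g/cup ÷ 1000 g/kg ≈ 0.9 kg
powdered sugar: 2/3 cup × 9/5 × 120 g/cup ÷ 1000 g/kg ≈ 0.1 kg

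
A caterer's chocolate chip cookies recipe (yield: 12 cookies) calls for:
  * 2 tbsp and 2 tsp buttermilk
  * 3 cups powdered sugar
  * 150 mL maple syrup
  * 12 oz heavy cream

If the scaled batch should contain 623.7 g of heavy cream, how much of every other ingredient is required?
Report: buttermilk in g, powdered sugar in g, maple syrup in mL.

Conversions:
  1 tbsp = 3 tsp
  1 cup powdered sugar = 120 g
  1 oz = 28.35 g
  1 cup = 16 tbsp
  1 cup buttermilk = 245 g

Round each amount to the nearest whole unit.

The original recipe has 340.2 g of heavy cream, so the scaling factor is 623.7 ÷ 340.2 = 11/6.
buttermilk: (2 tbsp + 2 tsp = 8/3 tbsp) × 11/6 ÷ 16 tbsp/cup × 245 g/cup ≈ 75 g
powdered sugar: 3 cup × 11/6 × 120 g/cup = 660 g
maple syrup: 150 mL × 11/6 = 275 mL

buttermilk: 75 g; powdered sugar: 660 g; maple syrup: 275 mL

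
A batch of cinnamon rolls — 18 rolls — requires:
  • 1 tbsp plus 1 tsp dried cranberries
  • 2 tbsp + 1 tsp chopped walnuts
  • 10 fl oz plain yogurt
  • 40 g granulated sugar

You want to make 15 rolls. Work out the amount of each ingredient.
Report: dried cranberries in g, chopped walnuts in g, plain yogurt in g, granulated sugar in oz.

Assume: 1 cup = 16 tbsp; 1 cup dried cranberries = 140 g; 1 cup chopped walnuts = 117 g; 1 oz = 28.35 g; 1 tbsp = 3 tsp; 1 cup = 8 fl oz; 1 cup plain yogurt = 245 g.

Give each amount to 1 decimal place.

Scaling factor: 15/18 = 5/6.
dried cranberries: (1 tbsp + 1 tsp = 4/3 tbsp) × 5/6 ÷ 16 tbsp/cup × 140 g/cup ≈ 9.7 g
chopped walnuts: (2 tbsp + 1 tsp = 7/3 tbsp) × 5/6 ÷ 16 tbsp/cup × 117 g/cup ≈ 14.2 g
plain yogurt: 10 fl oz × 5/6 ÷ 8 fl oz/cup × 245 g/cup ≈ 255.2 g
granulated sugar: 40 g × 5/6 ÷ 28.35 g/oz ≈ 1.2 oz

dried cranberries: 9.7 g; chopped walnuts: 14.2 g; plain yogurt: 255.2 g; granulated sugar: 1.2 oz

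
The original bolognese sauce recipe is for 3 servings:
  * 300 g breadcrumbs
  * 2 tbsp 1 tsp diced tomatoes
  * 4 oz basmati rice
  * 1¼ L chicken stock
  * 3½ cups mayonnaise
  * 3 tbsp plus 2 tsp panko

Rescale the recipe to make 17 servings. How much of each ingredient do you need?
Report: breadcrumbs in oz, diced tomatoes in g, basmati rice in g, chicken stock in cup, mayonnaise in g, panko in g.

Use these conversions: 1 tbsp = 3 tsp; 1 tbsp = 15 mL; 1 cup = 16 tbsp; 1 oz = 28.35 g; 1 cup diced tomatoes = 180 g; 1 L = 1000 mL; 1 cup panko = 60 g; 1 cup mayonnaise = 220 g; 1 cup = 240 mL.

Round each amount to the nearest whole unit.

Scaling factor: 17/3.
breadcrumbs: 300 g × 17/3 ÷ 28.35 g/oz ≈ 60 oz
diced tomatoes: (2 tbsp + 1 tsp = 7/3 tbsp) × 17/3 ÷ 16 tbsp/cup × 180 g/cup ≈ 149 g
basmati rice: 4 oz × 17/3 × 28.35 g/oz ≈ 643 g
chicken stock: 1.25 L × 17/3 × 1000 mL/L ÷ 240 mL/cup ≈ 30 cup
mayonnaise: 3.5 cup × 17/3 × 220 g/cup ≈ 4363 g
panko: (3 tbsp + 2 tsp = 11/3 tbsp) × 17/3 ÷ 16 tbsp/cup × 60 g/cup ≈ 78 g

breadcrumbs: 60 oz; diced tomatoes: 149 g; basmati rice: 643 g; chicken stock: 30 cup; mayonnaise: 4363 g; panko: 78 g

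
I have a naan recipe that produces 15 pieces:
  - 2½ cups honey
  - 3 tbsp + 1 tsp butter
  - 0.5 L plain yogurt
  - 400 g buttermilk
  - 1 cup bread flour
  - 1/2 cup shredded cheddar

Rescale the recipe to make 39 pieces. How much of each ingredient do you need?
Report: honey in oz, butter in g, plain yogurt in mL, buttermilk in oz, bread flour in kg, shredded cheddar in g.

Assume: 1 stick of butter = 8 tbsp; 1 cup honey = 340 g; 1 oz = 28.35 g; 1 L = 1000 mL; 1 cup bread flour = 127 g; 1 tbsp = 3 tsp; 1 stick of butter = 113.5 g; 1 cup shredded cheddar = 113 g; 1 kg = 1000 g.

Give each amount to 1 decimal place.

honey: 78.0 oz; butter: 123.0 g; plain yogurt: 1300.0 mL; buttermilk: 36.7 oz; bread flour: 0.3 kg; shredded cheddar: 146.9 g

Scaling factor: 39/15 = 13/5 = 2.6.
honey: 2.5 cup × 13/5 × 340 g/cup ÷ 28.35 g/oz ≈ 78.0 oz
butter: (3 tbsp + 1 tsp = 10/3 tbsp) × 13/5 ÷ 8 tbsp/stick × 113.5 g/stick ≈ 123.0 g
plain yogurt: 0.5 L × 13/5 × 1000 mL/L = 1300.0 mL
buttermilk: 400 g × 13/5 ÷ 28.35 g/oz ≈ 36.7 oz
bread flour: 1 cup × 13/5 × 127 g/cup ÷ 1000 g/kg ≈ 0.3 kg
shredded cheddar: 0.5 cup × 13/5 × 113 g/cup = 146.9 g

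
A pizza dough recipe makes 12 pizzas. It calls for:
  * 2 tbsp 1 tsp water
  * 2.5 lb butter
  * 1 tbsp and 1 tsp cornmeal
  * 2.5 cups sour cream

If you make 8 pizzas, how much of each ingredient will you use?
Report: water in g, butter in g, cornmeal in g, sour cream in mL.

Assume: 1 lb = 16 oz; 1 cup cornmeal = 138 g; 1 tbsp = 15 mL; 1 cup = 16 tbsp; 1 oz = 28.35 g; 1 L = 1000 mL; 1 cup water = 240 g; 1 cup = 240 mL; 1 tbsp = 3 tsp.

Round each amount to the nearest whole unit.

Scaling factor: 8/12 = 2/3.
water: (2 tbsp + 1 tsp = 7/3 tbsp) × 2/3 ÷ 16 tbsp/cup × 240 g/cup ≈ 23 g
butter: 2.5 lb × 2/3 × 16 oz/lb × 28.35 g/oz = 756 g
cornmeal: (1 tbsp + 1 tsp = 4/3 tbsp) × 2/3 ÷ 16 tbsp/cup × 138 g/cup ≈ 8 g
sour cream: 2.5 cup × 2/3 × 240 mL/cup = 400 mL

water: 23 g; butter: 756 g; cornmeal: 8 g; sour cream: 400 mL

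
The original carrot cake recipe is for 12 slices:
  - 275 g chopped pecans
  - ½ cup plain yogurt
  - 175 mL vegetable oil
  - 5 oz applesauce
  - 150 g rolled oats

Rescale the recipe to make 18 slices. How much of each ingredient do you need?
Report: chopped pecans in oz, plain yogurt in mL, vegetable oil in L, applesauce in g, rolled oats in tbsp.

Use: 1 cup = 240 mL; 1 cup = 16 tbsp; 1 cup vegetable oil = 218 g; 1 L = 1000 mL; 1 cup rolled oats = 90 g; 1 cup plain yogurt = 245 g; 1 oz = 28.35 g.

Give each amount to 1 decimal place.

chopped pecans: 14.6 oz; plain yogurt: 180.0 mL; vegetable oil: 0.3 L; applesauce: 212.6 g; rolled oats: 40.0 tbsp

Scaling factor: 18/12 = 3/2 = 1.5.
chopped pecans: 275 g × 3/2 ÷ 28.35 g/oz ≈ 14.6 oz
plain yogurt: 0.5 cup × 3/2 × 240 mL/cup = 180.0 mL
vegetable oil: 175 mL × 3/2 ÷ 1000 mL/L ≈ 0.3 L
applesauce: 5 oz × 3/2 × 28.35 g/oz ≈ 212.6 g
rolled oats: 150 g × 3/2 ÷ 90 g/cup × 16 tbsp/cup = 40.0 tbsp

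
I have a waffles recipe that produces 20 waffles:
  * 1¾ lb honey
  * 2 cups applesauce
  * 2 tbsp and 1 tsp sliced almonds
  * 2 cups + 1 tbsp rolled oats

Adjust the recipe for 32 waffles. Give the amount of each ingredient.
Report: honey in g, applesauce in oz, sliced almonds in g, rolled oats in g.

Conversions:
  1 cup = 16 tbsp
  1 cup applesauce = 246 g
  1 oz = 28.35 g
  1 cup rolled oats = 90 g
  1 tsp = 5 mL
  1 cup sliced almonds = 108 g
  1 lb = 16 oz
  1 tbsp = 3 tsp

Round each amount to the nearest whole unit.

honey: 1270 g; applesauce: 28 oz; sliced almonds: 25 g; rolled oats: 297 g

Scaling factor: 32/20 = 8/5 = 1.6.
honey: 1.75 lb × 8/5 × 16 oz/lb × 28.35 g/oz ≈ 1270 g
applesauce: 2 cup × 8/5 × 246 g/cup ÷ 28.35 g/oz ≈ 28 oz
sliced almonds: (2 tbsp + 1 tsp = 7/3 tbsp) × 8/5 ÷ 16 tbsp/cup × 108 g/cup ≈ 25 g
rolled oats: (2 cup + 1 tbsp = 2.0625 cup) × 8/5 × 90 g/cup = 297 g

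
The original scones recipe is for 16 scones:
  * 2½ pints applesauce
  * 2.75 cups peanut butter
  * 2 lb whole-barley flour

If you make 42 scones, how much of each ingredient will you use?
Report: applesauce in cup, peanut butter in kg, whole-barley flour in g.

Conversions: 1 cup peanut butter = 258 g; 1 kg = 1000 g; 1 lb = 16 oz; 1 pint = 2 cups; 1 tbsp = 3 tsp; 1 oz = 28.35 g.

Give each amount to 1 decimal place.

Scaling factor: 42/16 = 21/8 = 2.625.
applesauce: 2.5 pint × 21/8 × 2 cup/pint ≈ 13.1 cup
peanut butter: 2.75 cup × 21/8 × 258 g/cup ÷ 1000 g/kg ≈ 1.9 kg
whole-barley flour: 2 lb × 21/8 × 16 oz/lb × 28.35 g/oz = 2381.4 g

applesauce: 13.1 cup; peanut butter: 1.9 kg; whole-barley flour: 2381.4 g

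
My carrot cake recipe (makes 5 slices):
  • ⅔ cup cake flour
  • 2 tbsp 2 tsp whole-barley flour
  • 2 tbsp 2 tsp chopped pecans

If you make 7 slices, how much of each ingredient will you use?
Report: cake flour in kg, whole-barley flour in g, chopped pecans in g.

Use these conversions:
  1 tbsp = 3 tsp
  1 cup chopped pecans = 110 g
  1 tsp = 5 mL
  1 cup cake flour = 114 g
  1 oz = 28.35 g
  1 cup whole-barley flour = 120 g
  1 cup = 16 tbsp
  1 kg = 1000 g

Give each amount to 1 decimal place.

cake flour: 0.1 kg; whole-barley flour: 28.0 g; chopped pecans: 25.7 g

Scaling factor: 7/5 = 1.4.
cake flour: 2/3 cup × 7/5 × 114 g/cup ÷ 1000 g/kg ≈ 0.1 kg
whole-barley flour: (2 tbsp + 2 tsp = 8/3 tbsp) × 7/5 ÷ 16 tbsp/cup × 120 g/cup = 28.0 g
chopped pecans: (2 tbsp + 2 tsp = 8/3 tbsp) × 7/5 ÷ 16 tbsp/cup × 110 g/cup ≈ 25.7 g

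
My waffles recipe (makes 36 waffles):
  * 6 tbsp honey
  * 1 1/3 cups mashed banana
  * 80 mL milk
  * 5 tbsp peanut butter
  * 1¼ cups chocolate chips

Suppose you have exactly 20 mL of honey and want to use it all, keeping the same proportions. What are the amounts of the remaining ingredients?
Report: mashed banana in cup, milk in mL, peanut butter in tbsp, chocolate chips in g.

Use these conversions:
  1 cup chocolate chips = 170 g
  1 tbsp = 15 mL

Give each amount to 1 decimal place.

mashed banana: 0.3 cup; milk: 17.8 mL; peanut butter: 1.1 tbsp; chocolate chips: 47.2 g

The original recipe has 90 mL of honey, so the scaling factor is 20 ÷ 90 = 2/9.
mashed banana: 4/3 cup × 2/9 ≈ 0.3 cup
milk: 80 mL × 2/9 ≈ 17.8 mL
peanut butter: 5 tbsp × 2/9 ≈ 1.1 tbsp
chocolate chips: 1.25 cup × 2/9 × 170 g/cup ≈ 47.2 g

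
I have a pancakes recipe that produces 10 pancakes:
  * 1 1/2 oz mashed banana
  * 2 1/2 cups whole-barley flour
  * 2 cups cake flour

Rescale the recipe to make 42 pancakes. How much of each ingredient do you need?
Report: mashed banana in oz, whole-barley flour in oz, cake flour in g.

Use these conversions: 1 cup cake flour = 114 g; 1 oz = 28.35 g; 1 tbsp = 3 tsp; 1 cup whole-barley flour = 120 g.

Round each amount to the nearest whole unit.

Scaling factor: 42/10 = 21/5 = 4.2.
mashed banana: 1.5 oz × 21/5 ≈ 6 oz
whole-barley flour: 2.5 cup × 21/5 × 120 g/cup ÷ 28.35 g/oz ≈ 44 oz
cake flour: 2 cup × 21/5 × 114 g/cup ≈ 958 g

mashed banana: 6 oz; whole-barley flour: 44 oz; cake flour: 958 g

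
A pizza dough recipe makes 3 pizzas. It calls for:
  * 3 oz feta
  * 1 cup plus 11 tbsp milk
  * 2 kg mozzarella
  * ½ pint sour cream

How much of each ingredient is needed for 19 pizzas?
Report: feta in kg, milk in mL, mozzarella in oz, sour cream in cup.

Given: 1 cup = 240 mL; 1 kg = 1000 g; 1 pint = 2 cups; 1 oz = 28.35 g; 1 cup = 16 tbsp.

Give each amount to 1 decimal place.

feta: 0.5 kg; milk: 2565.0 mL; mozzarella: 446.8 oz; sour cream: 6.3 cup

Scaling factor: 19/3.
feta: 3 oz × 19/3 × 28.35 g/oz ÷ 1000 g/kg ≈ 0.5 kg
milk: (1 cup + 11 tbsp = 1.6875 cup) × 19/3 × 240 mL/cup = 2565.0 mL
mozzarella: 2 kg × 19/3 × 1000 g/kg ÷ 28.35 g/oz ≈ 446.8 oz
sour cream: 0.5 pint × 19/3 × 2 cup/pint ≈ 6.3 cup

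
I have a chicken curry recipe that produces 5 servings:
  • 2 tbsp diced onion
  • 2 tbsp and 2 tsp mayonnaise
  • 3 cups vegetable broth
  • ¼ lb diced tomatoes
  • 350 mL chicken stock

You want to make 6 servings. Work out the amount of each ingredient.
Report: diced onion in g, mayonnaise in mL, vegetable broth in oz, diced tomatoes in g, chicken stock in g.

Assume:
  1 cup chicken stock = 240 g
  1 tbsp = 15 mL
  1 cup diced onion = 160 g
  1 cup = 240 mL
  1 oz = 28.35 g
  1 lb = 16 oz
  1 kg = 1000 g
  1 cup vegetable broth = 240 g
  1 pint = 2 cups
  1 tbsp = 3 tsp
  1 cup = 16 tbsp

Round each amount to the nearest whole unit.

diced onion: 24 g; mayonnaise: 48 mL; vegetable broth: 30 oz; diced tomatoes: 136 g; chicken stock: 420 g

Scaling factor: 6/5 = 1.2.
diced onion: 2 tbsp × 6/5 ÷ 16 tbsp/cup × 160 g/cup = 24 g
mayonnaise: (2 tbsp + 2 tsp = 8/3 tbsp) × 6/5 × 15 mL/tbsp = 48 mL
vegetable broth: 3 cup × 6/5 × 240 g/cup ÷ 28.35 g/oz ≈ 30 oz
diced tomatoes: 0.25 lb × 6/5 × 16 oz/lb × 28.35 g/oz ≈ 136 g
chicken stock: 350 mL × 6/5 ÷ 240 mL/cup × 240 g/cup = 420 g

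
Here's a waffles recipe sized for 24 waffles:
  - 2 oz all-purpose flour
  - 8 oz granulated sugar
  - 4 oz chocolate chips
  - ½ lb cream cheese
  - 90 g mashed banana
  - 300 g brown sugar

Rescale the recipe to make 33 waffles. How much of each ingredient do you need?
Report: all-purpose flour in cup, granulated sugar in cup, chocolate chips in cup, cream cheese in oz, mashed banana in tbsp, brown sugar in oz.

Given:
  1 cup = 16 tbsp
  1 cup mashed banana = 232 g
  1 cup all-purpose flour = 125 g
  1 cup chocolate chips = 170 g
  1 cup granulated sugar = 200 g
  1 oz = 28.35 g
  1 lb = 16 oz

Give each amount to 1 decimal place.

Scaling factor: 33/24 = 11/8 = 1.375.
all-purpose flour: 2 oz × 11/8 × 28.35 g/oz ÷ 125 g/cup ≈ 0.6 cup
granulated sugar: 8 oz × 11/8 × 28.35 g/oz ÷ 200 g/cup ≈ 1.6 cup
chocolate chips: 4 oz × 11/8 × 28.35 g/oz ÷ 170 g/cup ≈ 0.9 cup
cream cheese: 0.5 lb × 11/8 × 16 oz/lb = 11.0 oz
mashed banana: 90 g × 11/8 ÷ 232 g/cup × 16 tbsp/cup ≈ 8.5 tbsp
brown sugar: 300 g × 11/8 ÷ 28.35 g/oz ≈ 14.6 oz

all-purpose flour: 0.6 cup; granulated sugar: 1.6 cup; chocolate chips: 0.9 cup; cream cheese: 11.0 oz; mashed banana: 8.5 tbsp; brown sugar: 14.6 oz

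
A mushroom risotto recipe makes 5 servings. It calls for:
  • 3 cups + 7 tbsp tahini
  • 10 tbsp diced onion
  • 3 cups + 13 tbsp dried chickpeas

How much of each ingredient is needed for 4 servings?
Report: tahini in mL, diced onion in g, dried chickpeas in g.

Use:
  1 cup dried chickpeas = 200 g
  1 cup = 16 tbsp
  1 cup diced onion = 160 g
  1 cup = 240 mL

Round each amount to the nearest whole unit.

tahini: 660 mL; diced onion: 80 g; dried chickpeas: 610 g

Scaling factor: 4/5 = 0.8.
tahini: (3 cup + 7 tbsp = 3.4375 cup) × 4/5 × 240 mL/cup = 660 mL
diced onion: 10 tbsp × 4/5 ÷ 16 tbsp/cup × 160 g/cup = 80 g
dried chickpeas: (3 cup + 13 tbsp = 3.8125 cup) × 4/5 × 200 g/cup = 610 g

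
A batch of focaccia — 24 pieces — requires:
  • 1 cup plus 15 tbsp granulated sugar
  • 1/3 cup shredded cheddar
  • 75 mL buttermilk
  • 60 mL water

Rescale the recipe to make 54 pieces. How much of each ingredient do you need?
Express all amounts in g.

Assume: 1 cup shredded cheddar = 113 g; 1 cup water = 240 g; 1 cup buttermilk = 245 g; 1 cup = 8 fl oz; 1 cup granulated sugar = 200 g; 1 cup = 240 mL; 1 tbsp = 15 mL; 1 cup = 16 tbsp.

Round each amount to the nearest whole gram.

Scaling factor: 54/24 = 9/4 = 2.25.
granulated sugar: (1 cup + 15 tbsp = 1.9375 cup) × 9/4 × 200 g/cup ≈ 872 g
shredded cheddar: 1/3 cup × 9/4 × 113 g/cup ≈ 85 g
buttermilk: 75 mL × 9/4 ÷ 240 mL/cup × 245 g/cup ≈ 172 g
water: 60 mL × 9/4 ÷ 240 mL/cup × 240 g/cup = 135 g

granulated sugar: 872 g; shredded cheddar: 85 g; buttermilk: 172 g; water: 135 g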